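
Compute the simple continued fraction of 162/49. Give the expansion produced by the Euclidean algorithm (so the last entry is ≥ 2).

162 = 3×49 + 15
49 = 3×15 + 4
15 = 3×4 + 3
4 = 1×3 + 1
3 = 3×1 + 0  (stop)
So 162/49 = [3; 3, 3, 1, 3].

[3; 3, 3, 1, 3]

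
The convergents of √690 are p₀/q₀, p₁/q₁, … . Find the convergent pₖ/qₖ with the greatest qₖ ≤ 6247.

√690 = [26; 3, 1, 2, 1, 3, 52, …] (period length 6).
Convergents:
  p_0/q_0 = 26/1
  p_1/q_1 = 79/3
  p_2/q_2 = 105/4
  p_3/q_3 = 289/11
  p_4/q_4 = 394/15
  p_5/q_5 = 1471/56
  p_6/q_6 = 76886/2927
  p_7/q_7 = 232129/8837
q_6 = 2927 ≤ 6247 < 8837 = q_7, so the answer is 76886/2927.

76886/2927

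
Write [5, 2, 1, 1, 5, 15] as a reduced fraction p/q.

2292/425

Fold from the inside: start with 15/1.
  5 + 1/15 = 76/15
  1 + 15/76 = 91/76
  1 + 76/91 = 167/91
  2 + 91/167 = 425/167
  5 + 167/425 = 2292/425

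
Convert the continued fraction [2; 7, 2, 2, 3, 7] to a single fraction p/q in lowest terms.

Using pₖ = aₖpₖ₋₁ + pₖ₋₂ and qₖ = aₖqₖ₋₁ + qₖ₋₂:
  k=0: a=2, p=2, q=1
  k=1: a=7, p=15, q=7
  k=2: a=2, p=32, q=15
  k=3: a=2, p=79, q=37
  k=4: a=3, p=269, q=126
  k=5: a=7, p=1962, q=919

1962/919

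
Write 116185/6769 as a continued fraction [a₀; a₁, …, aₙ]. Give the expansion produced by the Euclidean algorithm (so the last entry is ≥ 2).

[17; 6, 11, 2, 6, 2, 3]

116185 = 17×6769 + 1112
6769 = 6×1112 + 97
1112 = 11×97 + 45
97 = 2×45 + 7
45 = 6×7 + 3
7 = 2×3 + 1
3 = 3×1 + 0  (stop)
So 116185/6769 = [17; 6, 11, 2, 6, 2, 3].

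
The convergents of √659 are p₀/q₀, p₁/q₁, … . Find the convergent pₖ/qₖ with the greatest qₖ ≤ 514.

√659 = [25; 1, 2, 25, 2, 1, 50, …] (period length 6).
Convergents:
  p_0/q_0 = 25/1
  p_1/q_1 = 26/1
  p_2/q_2 = 77/3
  p_3/q_3 = 1951/76
  p_4/q_4 = 3979/155
  p_5/q_5 = 5930/231
  p_6/q_6 = 300479/11705
q_5 = 231 ≤ 514 < 11705 = q_6, so the answer is 5930/231.

5930/231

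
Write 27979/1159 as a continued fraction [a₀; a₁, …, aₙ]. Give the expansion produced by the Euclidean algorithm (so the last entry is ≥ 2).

[24; 7, 9, 18]

27979 = 24*1159 + 163
1159 = 7*163 + 18
163 = 9*18 + 1
18 = 18*1 + 0  (stop)
So 27979/1159 = [24; 7, 9, 18].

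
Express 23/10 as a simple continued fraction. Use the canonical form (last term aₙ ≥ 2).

[2; 3, 3]

23 = 2·10 + 3
10 = 3·3 + 1
3 = 3·1 + 0  (stop)
So 23/10 = [2; 3, 3].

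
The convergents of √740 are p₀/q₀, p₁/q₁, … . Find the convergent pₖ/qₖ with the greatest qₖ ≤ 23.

136/5

√740 = [27; 4, 1, 12, 1, 4, 54, …] (period length 6).
Convergents:
  p_0/q_0 = 27/1
  p_1/q_1 = 109/4
  p_2/q_2 = 136/5
  p_3/q_3 = 1741/64
q_2 = 5 ≤ 23 < 64 = q_3, so the answer is 136/5.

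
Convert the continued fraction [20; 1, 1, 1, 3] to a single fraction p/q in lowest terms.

Fold from the inside: start with 3/1.
  1 + 1/3 = 4/3
  1 + 3/4 = 7/4
  1 + 4/7 = 11/7
  20 + 7/11 = 227/11

227/11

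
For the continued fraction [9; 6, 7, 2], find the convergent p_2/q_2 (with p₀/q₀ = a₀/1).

394/43

Using pₖ = aₖpₖ₋₁ + pₖ₋₂, qₖ = aₖqₖ₋₁ + qₖ₋₂ (with p₋₁=1, p₋₂=0, q₋₁=0, q₋₂=1):
  k=0: a=9, p=9, q=1
  k=1: a=6, p=55, q=6
  k=2: a=7, p=394, q=43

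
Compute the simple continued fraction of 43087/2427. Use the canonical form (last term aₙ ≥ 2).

43087 = 17·2427 + 1828
2427 = 1·1828 + 599
1828 = 3·599 + 31
599 = 19·31 + 10
31 = 3·10 + 1
10 = 10·1 + 0  (stop)
So 43087/2427 = [17; 1, 3, 19, 3, 10].

[17; 1, 3, 19, 3, 10]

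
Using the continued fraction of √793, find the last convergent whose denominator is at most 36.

√793 = [28; 6, 4, 6, 56, …] (period length 4).
Convergents:
  p_0/q_0 = 28/1
  p_1/q_1 = 169/6
  p_2/q_2 = 704/25
  p_3/q_3 = 4393/156
q_2 = 25 ≤ 36 < 156 = q_3, so the answer is 704/25.

704/25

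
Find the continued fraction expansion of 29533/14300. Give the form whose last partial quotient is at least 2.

29533 = 2·14300 + 933
14300 = 15·933 + 305
933 = 3·305 + 18
305 = 16·18 + 17
18 = 1·17 + 1
17 = 17·1 + 0  (stop)
So 29533/14300 = [2; 15, 3, 16, 1, 17].

[2; 15, 3, 16, 1, 17]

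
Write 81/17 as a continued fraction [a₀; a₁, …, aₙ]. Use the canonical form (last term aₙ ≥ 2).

81 = 4*17 + 13
17 = 1*13 + 4
13 = 3*4 + 1
4 = 4*1 + 0  (stop)
So 81/17 = [4; 1, 3, 4].

[4; 1, 3, 4]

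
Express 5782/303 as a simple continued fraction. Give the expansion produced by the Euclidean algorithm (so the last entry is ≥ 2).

[19; 12, 8, 3]

5782 = 19·303 + 25
303 = 12·25 + 3
25 = 8·3 + 1
3 = 3·1 + 0  (stop)
So 5782/303 = [19; 12, 8, 3].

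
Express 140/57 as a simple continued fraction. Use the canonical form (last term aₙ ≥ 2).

[2; 2, 5, 5]

140 = 2×57 + 26
57 = 2×26 + 5
26 = 5×5 + 1
5 = 5×1 + 0  (stop)
So 140/57 = [2; 2, 5, 5].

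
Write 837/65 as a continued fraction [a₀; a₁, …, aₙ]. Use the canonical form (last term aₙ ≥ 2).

[12; 1, 7, 8]

837 = 12×65 + 57
65 = 1×57 + 8
57 = 7×8 + 1
8 = 8×1 + 0  (stop)
So 837/65 = [12; 1, 7, 8].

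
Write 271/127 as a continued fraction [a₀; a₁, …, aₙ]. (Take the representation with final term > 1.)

271 = 2·127 + 17
127 = 7·17 + 8
17 = 2·8 + 1
8 = 8·1 + 0  (stop)
So 271/127 = [2; 7, 2, 8].

[2; 7, 2, 8]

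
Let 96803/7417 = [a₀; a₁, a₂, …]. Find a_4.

2

96803 = 13·7417 + 382   →  a_0 = 13
7417 = 19·382 + 159   →  a_1 = 19
382 = 2·159 + 64   →  a_2 = 2
159 = 2·64 + 31   →  a_3 = 2
64 = 2·31 + 2   →  a_4 = 2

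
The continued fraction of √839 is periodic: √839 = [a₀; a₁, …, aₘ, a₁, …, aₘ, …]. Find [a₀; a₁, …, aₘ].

a₀ = ⌊√839⌋ = 28.
With m₀=0, d₀=1 and mₖ₊₁ = dₖaₖ − mₖ, dₖ₊₁ = (n − mₖ₊₁²)/dₖ, aₖ₊₁ = ⌊(a₀+mₖ₊₁)/dₖ₊₁⌋:
  k=1: m=28, d=55, a=1
  k=2: m=27, d=2, a=27
  k=3: m=27, d=55, a=1
  k=4: m=28, d=1, a=56
d=1 and a=2a₀=56 at k=4, so the next step gives (m, d) = (28, 55) again — its k=1 value — and the period has length 4.

[28; 1, 27, 1, 56]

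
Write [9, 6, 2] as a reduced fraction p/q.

Fold from the inside: start with 2/1.
  6 + 1/2 = 13/2
  9 + 2/13 = 119/13

119/13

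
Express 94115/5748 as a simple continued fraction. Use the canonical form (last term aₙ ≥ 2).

94115 = 16×5748 + 2147
5748 = 2×2147 + 1454
2147 = 1×1454 + 693
1454 = 2×693 + 68
693 = 10×68 + 13
68 = 5×13 + 3
13 = 4×3 + 1
3 = 3×1 + 0  (stop)
So 94115/5748 = [16; 2, 1, 2, 10, 5, 4, 3].

[16; 2, 1, 2, 10, 5, 4, 3]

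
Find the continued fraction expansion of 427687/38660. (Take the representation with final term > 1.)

427687 = 11×38660 + 2427
38660 = 15×2427 + 2255
2427 = 1×2255 + 172
2255 = 13×172 + 19
172 = 9×19 + 1
19 = 19×1 + 0  (stop)
So 427687/38660 = [11; 15, 1, 13, 9, 19].

[11; 15, 1, 13, 9, 19]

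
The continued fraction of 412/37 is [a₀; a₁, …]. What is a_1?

412 = 11·37 + 5   →  a_0 = 11
37 = 7·5 + 2   →  a_1 = 7

7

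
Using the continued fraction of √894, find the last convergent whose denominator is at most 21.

√894 = [29; 1, 8, 1, 58, …] (period length 4).
Convergents:
  p_0/q_0 = 29/1
  p_1/q_1 = 30/1
  p_2/q_2 = 269/9
  p_3/q_3 = 299/10
  p_4/q_4 = 17611/589
q_3 = 10 ≤ 21 < 589 = q_4, so the answer is 299/10.

299/10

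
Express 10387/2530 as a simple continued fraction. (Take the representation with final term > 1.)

10387 = 4·2530 + 267
2530 = 9·267 + 127
267 = 2·127 + 13
127 = 9·13 + 10
13 = 1·10 + 3
10 = 3·3 + 1
3 = 3·1 + 0  (stop)
So 10387/2530 = [4; 9, 2, 9, 1, 3, 3].

[4; 9, 2, 9, 1, 3, 3]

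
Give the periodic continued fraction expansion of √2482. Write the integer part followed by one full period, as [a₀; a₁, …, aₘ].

a₀ = ⌊√2482⌋ = 49.

[49; 1, 4, 1, 1, 4, 1, 98]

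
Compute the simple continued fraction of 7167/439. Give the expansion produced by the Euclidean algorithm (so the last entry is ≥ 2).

7167 = 16×439 + 143
439 = 3×143 + 10
143 = 14×10 + 3
10 = 3×3 + 1
3 = 3×1 + 0  (stop)
So 7167/439 = [16; 3, 14, 3, 3].

[16; 3, 14, 3, 3]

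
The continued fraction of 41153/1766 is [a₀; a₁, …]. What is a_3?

41153 = 23·1766 + 535   →  a_0 = 23
1766 = 3·535 + 161   →  a_1 = 3
535 = 3·161 + 52   →  a_2 = 3
161 = 3·52 + 5   →  a_3 = 3

3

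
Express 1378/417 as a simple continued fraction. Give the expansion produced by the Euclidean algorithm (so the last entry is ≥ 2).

[3; 3, 3, 1, 1, 8, 2]

1378 = 3·417 + 127
417 = 3·127 + 36
127 = 3·36 + 19
36 = 1·19 + 17
19 = 1·17 + 2
17 = 8·2 + 1
2 = 2·1 + 0  (stop)
So 1378/417 = [3; 3, 3, 1, 1, 8, 2].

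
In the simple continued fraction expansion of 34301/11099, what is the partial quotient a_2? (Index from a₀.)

18

34301 = 3·11099 + 1004   →  a_0 = 3
11099 = 11·1004 + 55   →  a_1 = 11
1004 = 18·55 + 14   →  a_2 = 18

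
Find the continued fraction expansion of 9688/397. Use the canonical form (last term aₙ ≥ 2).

[24; 2, 2, 12, 1, 5]

9688 = 24·397 + 160
397 = 2·160 + 77
160 = 2·77 + 6
77 = 12·6 + 5
6 = 1·5 + 1
5 = 5·1 + 0  (stop)
So 9688/397 = [24; 2, 2, 12, 1, 5].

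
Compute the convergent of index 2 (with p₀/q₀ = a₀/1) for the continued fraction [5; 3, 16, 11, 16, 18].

Using pₖ = aₖpₖ₋₁ + pₖ₋₂, qₖ = aₖqₖ₋₁ + qₖ₋₂ (with p₋₁=1, p₋₂=0, q₋₁=0, q₋₂=1):
  k=0: a=5, p=5, q=1
  k=1: a=3, p=16, q=3
  k=2: a=16, p=261, q=49

261/49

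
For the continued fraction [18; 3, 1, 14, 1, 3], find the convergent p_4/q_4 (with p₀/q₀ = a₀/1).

1150/63

Using pₖ = aₖpₖ₋₁ + pₖ₋₂, qₖ = aₖqₖ₋₁ + qₖ₋₂ (with p₋₁=1, p₋₂=0, q₋₁=0, q₋₂=1):
  k=0: a=18, p=18, q=1
  k=1: a=3, p=55, q=3
  k=2: a=1, p=73, q=4
  k=3: a=14, p=1077, q=59
  k=4: a=1, p=1150, q=63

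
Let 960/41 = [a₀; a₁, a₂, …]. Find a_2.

2

960 = 23·41 + 17   →  a_0 = 23
41 = 2·17 + 7   →  a_1 = 2
17 = 2·7 + 3   →  a_2 = 2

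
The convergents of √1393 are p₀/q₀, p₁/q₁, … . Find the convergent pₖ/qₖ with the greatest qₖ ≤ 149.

√1393 = [37; 3, 10, 3, 74, …] (period length 4).
Convergents:
  p_0/q_0 = 37/1
  p_1/q_1 = 112/3
  p_2/q_2 = 1157/31
  p_3/q_3 = 3583/96
  p_4/q_4 = 266299/7135
q_3 = 96 ≤ 149 < 7135 = q_4, so the answer is 3583/96.

3583/96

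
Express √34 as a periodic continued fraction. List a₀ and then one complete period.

[5; 1, 4, 1, 10]

a₀ = ⌊√34⌋ = 5.
With m₀=0, d₀=1 and mₖ₊₁ = dₖaₖ − mₖ, dₖ₊₁ = (n − mₖ₊₁²)/dₖ, aₖ₊₁ = ⌊(a₀+mₖ₊₁)/dₖ₊₁⌋:
  k=1: m=5, d=9, a=1
  k=2: m=4, d=2, a=4
  k=3: m=4, d=9, a=1
  k=4: m=5, d=1, a=10
d=1 and a=2a₀=10 at k=4, so the next step gives (m, d) = (5, 9) again — its k=1 value — and the period has length 4.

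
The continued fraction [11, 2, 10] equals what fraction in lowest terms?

Fold from the inside: start with 10/1.
  2 + 1/10 = 21/10
  11 + 10/21 = 241/21

241/21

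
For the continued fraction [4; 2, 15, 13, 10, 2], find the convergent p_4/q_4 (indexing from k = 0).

18299/4081

Using pₖ = aₖpₖ₋₁ + pₖ₋₂, qₖ = aₖqₖ₋₁ + qₖ₋₂ (with p₋₁=1, p₋₂=0, q₋₁=0, q₋₂=1):
  k=0: a=4, p=4, q=1
  k=1: a=2, p=9, q=2
  k=2: a=15, p=139, q=31
  k=3: a=13, p=1816, q=405
  k=4: a=10, p=18299, q=4081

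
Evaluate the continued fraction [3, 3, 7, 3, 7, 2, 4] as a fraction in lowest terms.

Using pₖ = aₖpₖ₋₁ + pₖ₋₂ and qₖ = aₖqₖ₋₁ + qₖ₋₂:
  k=0: a=3, p=3, q=1
  k=1: a=3, p=10, q=3
  k=2: a=7, p=73, q=22
  k=3: a=3, p=229, q=69
  k=4: a=7, p=1676, q=505
  k=5: a=2, p=3581, q=1079
  k=6: a=4, p=16000, q=4821

16000/4821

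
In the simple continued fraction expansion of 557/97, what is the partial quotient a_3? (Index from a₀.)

557 = 5·97 + 72   →  a_0 = 5
97 = 1·72 + 25   →  a_1 = 1
72 = 2·25 + 22   →  a_2 = 2
25 = 1·22 + 3   →  a_3 = 1

1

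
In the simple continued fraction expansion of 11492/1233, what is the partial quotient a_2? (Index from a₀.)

11492 = 9·1233 + 395   →  a_0 = 9
1233 = 3·395 + 48   →  a_1 = 3
395 = 8·48 + 11   →  a_2 = 8

8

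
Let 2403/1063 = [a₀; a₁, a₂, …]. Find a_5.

2403 = 2·1063 + 277   →  a_0 = 2
1063 = 3·277 + 232   →  a_1 = 3
277 = 1·232 + 45   →  a_2 = 1
232 = 5·45 + 7   →  a_3 = 5
45 = 6·7 + 3   →  a_4 = 6
7 = 2·3 + 1   →  a_5 = 2

2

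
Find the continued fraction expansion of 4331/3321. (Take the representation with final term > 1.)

4331 = 1×3321 + 1010
3321 = 3×1010 + 291
1010 = 3×291 + 137
291 = 2×137 + 17
137 = 8×17 + 1
17 = 17×1 + 0  (stop)
So 4331/3321 = [1; 3, 3, 2, 8, 17].

[1; 3, 3, 2, 8, 17]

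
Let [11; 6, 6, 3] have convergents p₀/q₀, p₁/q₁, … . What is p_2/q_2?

413/37

Using pₖ = aₖpₖ₋₁ + pₖ₋₂, qₖ = aₖqₖ₋₁ + qₖ₋₂ (with p₋₁=1, p₋₂=0, q₋₁=0, q₋₂=1):
  k=0: a=11, p=11, q=1
  k=1: a=6, p=67, q=6
  k=2: a=6, p=413, q=37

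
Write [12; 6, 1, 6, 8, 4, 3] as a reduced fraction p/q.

63486/5227

Using pₖ = aₖpₖ₋₁ + pₖ₋₂ and qₖ = aₖqₖ₋₁ + qₖ₋₂:
  k=0: a=12, p=12, q=1
  k=1: a=6, p=73, q=6
  k=2: a=1, p=85, q=7
  k=3: a=6, p=583, q=48
  k=4: a=8, p=4749, q=391
  k=5: a=4, p=19579, q=1612
  k=6: a=3, p=63486, q=5227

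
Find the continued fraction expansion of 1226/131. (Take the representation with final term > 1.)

[9; 2, 1, 3, 1, 2, 3]

1226 = 9*131 + 47
131 = 2*47 + 37
47 = 1*37 + 10
37 = 3*10 + 7
10 = 1*7 + 3
7 = 2*3 + 1
3 = 3*1 + 0  (stop)
So 1226/131 = [9; 2, 1, 3, 1, 2, 3].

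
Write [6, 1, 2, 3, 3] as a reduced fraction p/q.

Using pₖ = aₖpₖ₋₁ + pₖ₋₂ and qₖ = aₖqₖ₋₁ + qₖ₋₂:
  k=0: a=6, p=6, q=1
  k=1: a=1, p=7, q=1
  k=2: a=2, p=20, q=3
  k=3: a=3, p=67, q=10
  k=4: a=3, p=221, q=33

221/33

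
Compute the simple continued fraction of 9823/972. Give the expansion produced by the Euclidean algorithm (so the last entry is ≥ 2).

[10; 9, 2, 3, 2, 6]

9823 = 10·972 + 103
972 = 9·103 + 45
103 = 2·45 + 13
45 = 3·13 + 6
13 = 2·6 + 1
6 = 6·1 + 0  (stop)
So 9823/972 = [10; 9, 2, 3, 2, 6].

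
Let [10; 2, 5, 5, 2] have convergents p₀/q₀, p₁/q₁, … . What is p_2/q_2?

Using pₖ = aₖpₖ₋₁ + pₖ₋₂, qₖ = aₖqₖ₋₁ + qₖ₋₂ (with p₋₁=1, p₋₂=0, q₋₁=0, q₋₂=1):
  k=0: a=10, p=10, q=1
  k=1: a=2, p=21, q=2
  k=2: a=5, p=115, q=11

115/11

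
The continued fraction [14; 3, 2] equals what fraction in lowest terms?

100/7

Fold from the inside: start with 2/1.
  3 + 1/2 = 7/2
  14 + 2/7 = 100/7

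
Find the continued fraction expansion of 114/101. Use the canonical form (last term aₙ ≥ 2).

[1; 7, 1, 3, 3]

114 = 1·101 + 13
101 = 7·13 + 10
13 = 1·10 + 3
10 = 3·3 + 1
3 = 3·1 + 0  (stop)
So 114/101 = [1; 7, 1, 3, 3].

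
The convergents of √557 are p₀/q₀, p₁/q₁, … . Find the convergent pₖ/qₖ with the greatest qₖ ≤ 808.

√557 = [23; 1, 1, 1, 1, 46, …] (period length 5).
Convergents:
  p_0/q_0 = 23/1
  p_1/q_1 = 24/1
  p_2/q_2 = 47/2
  p_3/q_3 = 71/3
  p_4/q_4 = 118/5
  p_5/q_5 = 5499/233
  p_6/q_6 = 5617/238
  p_7/q_7 = 11116/471
  p_8/q_8 = 16733/709
  p_9/q_9 = 27849/1180
q_8 = 709 ≤ 808 < 1180 = q_9, so the answer is 16733/709.

16733/709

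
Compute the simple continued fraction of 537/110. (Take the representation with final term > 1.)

537 = 4*110 + 97
110 = 1*97 + 13
97 = 7*13 + 6
13 = 2*6 + 1
6 = 6*1 + 0  (stop)
So 537/110 = [4; 1, 7, 2, 6].

[4; 1, 7, 2, 6]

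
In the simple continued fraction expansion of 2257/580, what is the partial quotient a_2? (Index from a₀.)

8

2257 = 3·580 + 517   →  a_0 = 3
580 = 1·517 + 63   →  a_1 = 1
517 = 8·63 + 13   →  a_2 = 8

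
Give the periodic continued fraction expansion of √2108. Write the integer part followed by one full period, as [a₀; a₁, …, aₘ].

a₀ = ⌊√2108⌋ = 45.
With m₀=0, d₀=1 and mₖ₊₁ = dₖaₖ − mₖ, dₖ₊₁ = (n − mₖ₊₁²)/dₖ, aₖ₊₁ = ⌊(a₀+mₖ₊₁)/dₖ₊₁⌋:
  k=1: m=45, d=83, a=1
  k=2: m=38, d=8, a=10
  k=3: m=42, d=43, a=2
  k=4: m=44, d=4, a=22
  k=5: m=44, d=43, a=2
  k=6: m=42, d=8, a=10
  k=7: m=38, d=83, a=1
  k=8: m=45, d=1, a=90
d=1 and a=2a₀=90 at k=8, so the next step gives (m, d) = (45, 83) again — its k=1 value — and the period has length 8.

[45; 1, 10, 2, 22, 2, 10, 1, 90]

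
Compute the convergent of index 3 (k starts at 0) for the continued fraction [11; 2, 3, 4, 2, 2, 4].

343/30

Using pₖ = aₖpₖ₋₁ + pₖ₋₂, qₖ = aₖqₖ₋₁ + qₖ₋₂ (with p₋₁=1, p₋₂=0, q₋₁=0, q₋₂=1):
  k=0: a=11, p=11, q=1
  k=1: a=2, p=23, q=2
  k=2: a=3, p=80, q=7
  k=3: a=4, p=343, q=30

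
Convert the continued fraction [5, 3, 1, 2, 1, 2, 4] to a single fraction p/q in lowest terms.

943/179

Fold from the inside: start with 4/1.
  2 + 1/4 = 9/4
  1 + 4/9 = 13/9
  2 + 9/13 = 35/13
  1 + 13/35 = 48/35
  3 + 35/48 = 179/48
  5 + 48/179 = 943/179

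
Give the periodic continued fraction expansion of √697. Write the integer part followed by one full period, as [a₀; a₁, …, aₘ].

a₀ = ⌊√697⌋ = 26.
With m₀=0, d₀=1 and mₖ₊₁ = dₖaₖ − mₖ, dₖ₊₁ = (n − mₖ₊₁²)/dₖ, aₖ₊₁ = ⌊(a₀+mₖ₊₁)/dₖ₊₁⌋:
  k=1: m=26, d=21, a=2
  k=2: m=16, d=21, a=2
  k=3: m=26, d=1, a=52
d=1 and a=2a₀=52 at k=3, so the next step gives (m, d) = (26, 21) again — its k=1 value — and the period has length 3.

[26; 2, 2, 52]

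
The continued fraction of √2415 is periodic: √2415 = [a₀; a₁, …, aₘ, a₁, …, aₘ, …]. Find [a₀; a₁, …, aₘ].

a₀ = ⌊√2415⌋ = 49.
With m₀=0, d₀=1 and mₖ₊₁ = dₖaₖ − mₖ, dₖ₊₁ = (n − mₖ₊₁²)/dₖ, aₖ₊₁ = ⌊(a₀+mₖ₊₁)/dₖ₊₁⌋:
  k=1: m=49, d=14, a=7
  k=2: m=49, d=1, a=98
d=1 and a=2a₀=98 at k=2, so the next step gives (m, d) = (49, 14) again — its k=1 value — and the period has length 2.

[49; 7, 98]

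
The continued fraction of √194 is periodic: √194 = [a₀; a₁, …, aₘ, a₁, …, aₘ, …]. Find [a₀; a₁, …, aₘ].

a₀ = ⌊√194⌋ = 13.
With m₀=0, d₀=1 and mₖ₊₁ = dₖaₖ − mₖ, dₖ₊₁ = (n − mₖ₊₁²)/dₖ, aₖ₊₁ = ⌊(a₀+mₖ₊₁)/dₖ₊₁⌋:
  k=1: m=13, d=25, a=1
  k=2: m=12, d=2, a=12
  k=3: m=12, d=25, a=1
  k=4: m=13, d=1, a=26
d=1 and a=2a₀=26 at k=4, so the next step gives (m, d) = (13, 25) again — its k=1 value — and the period has length 4.

[13; 1, 12, 1, 26]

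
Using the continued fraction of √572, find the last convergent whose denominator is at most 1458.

13752/575

√572 = [23; 1, 10, 1, 46, …] (period length 4).
Convergents:
  p_0/q_0 = 23/1
  p_1/q_1 = 24/1
  p_2/q_2 = 263/11
  p_3/q_3 = 287/12
  p_4/q_4 = 13465/563
  p_5/q_5 = 13752/575
  p_6/q_6 = 150985/6313
q_5 = 575 ≤ 1458 < 6313 = q_6, so the answer is 13752/575.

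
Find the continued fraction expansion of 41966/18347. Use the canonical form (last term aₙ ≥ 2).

[2; 3, 2, 12, 19, 11]

41966 = 2*18347 + 5272
18347 = 3*5272 + 2531
5272 = 2*2531 + 210
2531 = 12*210 + 11
210 = 19*11 + 1
11 = 11*1 + 0  (stop)
So 41966/18347 = [2; 3, 2, 12, 19, 11].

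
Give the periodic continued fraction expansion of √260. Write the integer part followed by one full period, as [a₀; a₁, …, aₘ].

a₀ = ⌊√260⌋ = 16.
With m₀=0, d₀=1 and mₖ₊₁ = dₖaₖ − mₖ, dₖ₊₁ = (n − mₖ₊₁²)/dₖ, aₖ₊₁ = ⌊(a₀+mₖ₊₁)/dₖ₊₁⌋:
  k=1: m=16, d=4, a=8
  k=2: m=16, d=1, a=32
d=1 and a=2a₀=32 at k=2, so the next step gives (m, d) = (16, 4) again — its k=1 value — and the period has length 2.

[16; 8, 32]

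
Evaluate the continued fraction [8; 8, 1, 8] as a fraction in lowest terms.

649/80

Using pₖ = aₖpₖ₋₁ + pₖ₋₂ and qₖ = aₖqₖ₋₁ + qₖ₋₂:
  k=0: a=8, p=8, q=1
  k=1: a=8, p=65, q=8
  k=2: a=1, p=73, q=9
  k=3: a=8, p=649, q=80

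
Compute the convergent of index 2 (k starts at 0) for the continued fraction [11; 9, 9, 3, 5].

Using pₖ = aₖpₖ₋₁ + pₖ₋₂, qₖ = aₖqₖ₋₁ + qₖ₋₂ (with p₋₁=1, p₋₂=0, q₋₁=0, q₋₂=1):
  k=0: a=11, p=11, q=1
  k=1: a=9, p=100, q=9
  k=2: a=9, p=911, q=82

911/82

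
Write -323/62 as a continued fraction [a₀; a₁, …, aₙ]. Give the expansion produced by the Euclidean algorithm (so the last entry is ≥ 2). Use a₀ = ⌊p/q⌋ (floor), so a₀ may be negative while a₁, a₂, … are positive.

-323 = -6·62 + 49
62 = 1·49 + 13
49 = 3·13 + 10
13 = 1·10 + 3
10 = 3·3 + 1
3 = 3·1 + 0  (stop)
So -323/62 = [-6; 1, 3, 1, 3, 3].

[-6; 1, 3, 1, 3, 3]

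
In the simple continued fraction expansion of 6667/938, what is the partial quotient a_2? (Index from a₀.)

3

6667 = 7·938 + 101   →  a_0 = 7
938 = 9·101 + 29   →  a_1 = 9
101 = 3·29 + 14   →  a_2 = 3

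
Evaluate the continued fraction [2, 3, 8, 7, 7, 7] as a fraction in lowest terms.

21056/9075

Using pₖ = aₖpₖ₋₁ + pₖ₋₂ and qₖ = aₖqₖ₋₁ + qₖ₋₂:
  k=0: a=2, p=2, q=1
  k=1: a=3, p=7, q=3
  k=2: a=8, p=58, q=25
  k=3: a=7, p=413, q=178
  k=4: a=7, p=2949, q=1271
  k=5: a=7, p=21056, q=9075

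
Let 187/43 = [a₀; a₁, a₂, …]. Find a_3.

187 = 4·43 + 15   →  a_0 = 4
43 = 2·15 + 13   →  a_1 = 2
15 = 1·13 + 2   →  a_2 = 1
13 = 6·2 + 1   →  a_3 = 6

6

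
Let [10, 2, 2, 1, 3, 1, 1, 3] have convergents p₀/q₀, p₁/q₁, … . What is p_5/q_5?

Using pₖ = aₖpₖ₋₁ + pₖ₋₂, qₖ = aₖqₖ₋₁ + qₖ₋₂ (with p₋₁=1, p₋₂=0, q₋₁=0, q₋₂=1):
  k=0: a=10, p=10, q=1
  k=1: a=2, p=21, q=2
  k=2: a=2, p=52, q=5
  k=3: a=1, p=73, q=7
  k=4: a=3, p=271, q=26
  k=5: a=1, p=344, q=33

344/33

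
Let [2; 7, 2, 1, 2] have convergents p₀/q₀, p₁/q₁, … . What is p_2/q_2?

Using pₖ = aₖpₖ₋₁ + pₖ₋₂, qₖ = aₖqₖ₋₁ + qₖ₋₂ (with p₋₁=1, p₋₂=0, q₋₁=0, q₋₂=1):
  k=0: a=2, p=2, q=1
  k=1: a=7, p=15, q=7
  k=2: a=2, p=32, q=15

32/15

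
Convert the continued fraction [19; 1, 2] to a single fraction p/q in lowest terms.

59/3

Using pₖ = aₖpₖ₋₁ + pₖ₋₂ and qₖ = aₖqₖ₋₁ + qₖ₋₂:
  k=0: a=19, p=19, q=1
  k=1: a=1, p=20, q=1
  k=2: a=2, p=59, q=3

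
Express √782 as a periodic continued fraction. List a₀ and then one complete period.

[27; 1, 26, 1, 54]

a₀ = ⌊√782⌋ = 27.
With m₀=0, d₀=1 and mₖ₊₁ = dₖaₖ − mₖ, dₖ₊₁ = (n − mₖ₊₁²)/dₖ, aₖ₊₁ = ⌊(a₀+mₖ₊₁)/dₖ₊₁⌋:
  k=1: m=27, d=53, a=1
  k=2: m=26, d=2, a=26
  k=3: m=26, d=53, a=1
  k=4: m=27, d=1, a=54
d=1 and a=2a₀=54 at k=4, so the next step gives (m, d) = (27, 53) again — its k=1 value — and the period has length 4.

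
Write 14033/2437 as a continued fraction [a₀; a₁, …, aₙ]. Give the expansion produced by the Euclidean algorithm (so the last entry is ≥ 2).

[5; 1, 3, 7, 3, 1, 2, 7]

14033 = 5*2437 + 1848
2437 = 1*1848 + 589
1848 = 3*589 + 81
589 = 7*81 + 22
81 = 3*22 + 15
22 = 1*15 + 7
15 = 2*7 + 1
7 = 7*1 + 0  (stop)
So 14033/2437 = [5; 1, 3, 7, 3, 1, 2, 7].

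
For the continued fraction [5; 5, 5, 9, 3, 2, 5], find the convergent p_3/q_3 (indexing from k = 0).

Using pₖ = aₖpₖ₋₁ + pₖ₋₂, qₖ = aₖqₖ₋₁ + qₖ₋₂ (with p₋₁=1, p₋₂=0, q₋₁=0, q₋₂=1):
  k=0: a=5, p=5, q=1
  k=1: a=5, p=26, q=5
  k=2: a=5, p=135, q=26
  k=3: a=9, p=1241, q=239

1241/239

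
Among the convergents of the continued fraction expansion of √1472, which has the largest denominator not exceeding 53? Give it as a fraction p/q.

1151/30

√1472 = [38; 2, 1, 2, 1, 2, 76, …] (period length 6).
Convergents:
  p_0/q_0 = 38/1
  p_1/q_1 = 77/2
  p_2/q_2 = 115/3
  p_3/q_3 = 307/8
  p_4/q_4 = 422/11
  p_5/q_5 = 1151/30
  p_6/q_6 = 87898/2291
q_5 = 30 ≤ 53 < 2291 = q_6, so the answer is 1151/30.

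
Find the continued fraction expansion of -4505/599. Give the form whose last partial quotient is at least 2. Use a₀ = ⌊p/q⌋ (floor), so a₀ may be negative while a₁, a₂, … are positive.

[-8; 2, 11, 2, 12]

-4505 = -8*599 + 287
599 = 2*287 + 25
287 = 11*25 + 12
25 = 2*12 + 1
12 = 12*1 + 0  (stop)
So -4505/599 = [-8; 2, 11, 2, 12].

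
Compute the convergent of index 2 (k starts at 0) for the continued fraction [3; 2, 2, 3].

17/5

Using pₖ = aₖpₖ₋₁ + pₖ₋₂, qₖ = aₖqₖ₋₁ + qₖ₋₂ (with p₋₁=1, p₋₂=0, q₋₁=0, q₋₂=1):
  k=0: a=3, p=3, q=1
  k=1: a=2, p=7, q=2
  k=2: a=2, p=17, q=5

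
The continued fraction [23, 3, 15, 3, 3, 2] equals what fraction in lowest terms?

25169/1079

Fold from the inside: start with 2/1.
  3 + 1/2 = 7/2
  3 + 2/7 = 23/7
  15 + 7/23 = 352/23
  3 + 23/352 = 1079/352
  23 + 352/1079 = 25169/1079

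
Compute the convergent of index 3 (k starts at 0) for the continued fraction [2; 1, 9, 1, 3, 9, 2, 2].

Using pₖ = aₖpₖ₋₁ + pₖ₋₂, qₖ = aₖqₖ₋₁ + qₖ₋₂ (with p₋₁=1, p₋₂=0, q₋₁=0, q₋₂=1):
  k=0: a=2, p=2, q=1
  k=1: a=1, p=3, q=1
  k=2: a=9, p=29, q=10
  k=3: a=1, p=32, q=11

32/11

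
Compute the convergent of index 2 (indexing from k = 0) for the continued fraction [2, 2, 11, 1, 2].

57/23

Using pₖ = aₖpₖ₋₁ + pₖ₋₂, qₖ = aₖqₖ₋₁ + qₖ₋₂ (with p₋₁=1, p₋₂=0, q₋₁=0, q₋₂=1):
  k=0: a=2, p=2, q=1
  k=1: a=2, p=5, q=2
  k=2: a=11, p=57, q=23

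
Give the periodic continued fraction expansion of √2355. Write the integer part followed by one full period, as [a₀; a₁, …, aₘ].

[48; 1, 1, 8, 3, 8, 1, 1, 96]

a₀ = ⌊√2355⌋ = 48.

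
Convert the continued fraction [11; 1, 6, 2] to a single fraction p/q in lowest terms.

Using pₖ = aₖpₖ₋₁ + pₖ₋₂ and qₖ = aₖqₖ₋₁ + qₖ₋₂:
  k=0: a=11, p=11, q=1
  k=1: a=1, p=12, q=1
  k=2: a=6, p=83, q=7
  k=3: a=2, p=178, q=15

178/15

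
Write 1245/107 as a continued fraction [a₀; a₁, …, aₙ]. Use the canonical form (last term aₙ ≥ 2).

[11; 1, 1, 1, 2, 1, 9]

1245 = 11·107 + 68
107 = 1·68 + 39
68 = 1·39 + 29
39 = 1·29 + 10
29 = 2·10 + 9
10 = 1·9 + 1
9 = 9·1 + 0  (stop)
So 1245/107 = [11; 1, 1, 1, 2, 1, 9].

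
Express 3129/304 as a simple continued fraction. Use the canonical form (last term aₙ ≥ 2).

3129 = 10·304 + 89
304 = 3·89 + 37
89 = 2·37 + 15
37 = 2·15 + 7
15 = 2·7 + 1
7 = 7·1 + 0  (stop)
So 3129/304 = [10; 3, 2, 2, 2, 7].

[10; 3, 2, 2, 2, 7]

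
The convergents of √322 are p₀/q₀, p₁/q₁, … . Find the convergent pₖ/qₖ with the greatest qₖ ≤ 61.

323/18

√322 = [17; 1, 16, 1, 34, …] (period length 4).
Convergents:
  p_0/q_0 = 17/1
  p_1/q_1 = 18/1
  p_2/q_2 = 305/17
  p_3/q_3 = 323/18
  p_4/q_4 = 11287/629
q_3 = 18 ≤ 61 < 629 = q_4, so the answer is 323/18.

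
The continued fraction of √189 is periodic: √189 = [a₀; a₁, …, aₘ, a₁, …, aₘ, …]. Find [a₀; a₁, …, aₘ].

[13; 1, 2, 1, 26]

a₀ = ⌊√189⌋ = 13.
With m₀=0, d₀=1 and mₖ₊₁ = dₖaₖ − mₖ, dₖ₊₁ = (n − mₖ₊₁²)/dₖ, aₖ₊₁ = ⌊(a₀+mₖ₊₁)/dₖ₊₁⌋:
  k=1: m=13, d=20, a=1
  k=2: m=7, d=7, a=2
  k=3: m=7, d=20, a=1
  k=4: m=13, d=1, a=26
d=1 and a=2a₀=26 at k=4, so the next step gives (m, d) = (13, 20) again — its k=1 value — and the period has length 4.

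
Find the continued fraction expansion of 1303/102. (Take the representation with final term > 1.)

1303 = 12×102 + 79
102 = 1×79 + 23
79 = 3×23 + 10
23 = 2×10 + 3
10 = 3×3 + 1
3 = 3×1 + 0  (stop)
So 1303/102 = [12; 1, 3, 2, 3, 3].

[12; 1, 3, 2, 3, 3]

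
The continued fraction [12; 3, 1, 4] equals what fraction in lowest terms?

233/19

Fold from the inside: start with 4/1.
  1 + 1/4 = 5/4
  3 + 4/5 = 19/5
  12 + 5/19 = 233/19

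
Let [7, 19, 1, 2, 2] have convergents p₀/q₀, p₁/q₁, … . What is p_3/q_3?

Using pₖ = aₖpₖ₋₁ + pₖ₋₂, qₖ = aₖqₖ₋₁ + qₖ₋₂ (with p₋₁=1, p₋₂=0, q₋₁=0, q₋₂=1):
  k=0: a=7, p=7, q=1
  k=1: a=19, p=134, q=19
  k=2: a=1, p=141, q=20
  k=3: a=2, p=416, q=59

416/59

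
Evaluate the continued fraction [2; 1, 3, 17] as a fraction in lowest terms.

190/69

Fold from the inside: start with 17/1.
  3 + 1/17 = 52/17
  1 + 17/52 = 69/52
  2 + 52/69 = 190/69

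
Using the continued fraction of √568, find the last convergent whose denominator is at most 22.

√568 = [23; 1, 4, 1, 46, …] (period length 4).
Convergents:
  p_0/q_0 = 23/1
  p_1/q_1 = 24/1
  p_2/q_2 = 119/5
  p_3/q_3 = 143/6
  p_4/q_4 = 6697/281
q_3 = 6 ≤ 22 < 281 = q_4, so the answer is 143/6.

143/6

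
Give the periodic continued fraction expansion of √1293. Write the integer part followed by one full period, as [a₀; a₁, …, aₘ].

[35; 1, 22, 1, 70]

a₀ = ⌊√1293⌋ = 35.
With m₀=0, d₀=1 and mₖ₊₁ = dₖaₖ − mₖ, dₖ₊₁ = (n − mₖ₊₁²)/dₖ, aₖ₊₁ = ⌊(a₀+mₖ₊₁)/dₖ₊₁⌋:
  k=1: m=35, d=68, a=1
  k=2: m=33, d=3, a=22
  k=3: m=33, d=68, a=1
  k=4: m=35, d=1, a=70
d=1 and a=2a₀=70 at k=4, so the next step gives (m, d) = (35, 68) again — its k=1 value — and the period has length 4.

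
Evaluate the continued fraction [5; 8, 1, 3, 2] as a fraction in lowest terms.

404/79

Fold from the inside: start with 2/1.
  3 + 1/2 = 7/2
  1 + 2/7 = 9/7
  8 + 7/9 = 79/9
  5 + 9/79 = 404/79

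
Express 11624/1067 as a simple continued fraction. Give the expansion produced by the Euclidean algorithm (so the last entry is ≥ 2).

[10; 1, 8, 2, 3, 1, 5, 2]

11624 = 10×1067 + 954
1067 = 1×954 + 113
954 = 8×113 + 50
113 = 2×50 + 13
50 = 3×13 + 11
13 = 1×11 + 2
11 = 5×2 + 1
2 = 2×1 + 0  (stop)
So 11624/1067 = [10; 1, 8, 2, 3, 1, 5, 2].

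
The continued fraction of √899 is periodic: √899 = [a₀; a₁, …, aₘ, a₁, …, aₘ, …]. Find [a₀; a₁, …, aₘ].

[29; 1, 58]

a₀ = ⌊√899⌋ = 29.
With m₀=0, d₀=1 and mₖ₊₁ = dₖaₖ − mₖ, dₖ₊₁ = (n − mₖ₊₁²)/dₖ, aₖ₊₁ = ⌊(a₀+mₖ₊₁)/dₖ₊₁⌋:
  k=1: m=29, d=58, a=1
  k=2: m=29, d=1, a=58
d=1 and a=2a₀=58 at k=2, so the next step gives (m, d) = (29, 58) again — its k=1 value — and the period has length 2.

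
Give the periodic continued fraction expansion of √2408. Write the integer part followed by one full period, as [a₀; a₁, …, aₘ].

a₀ = ⌊√2408⌋ = 49.

[49; 14, 98]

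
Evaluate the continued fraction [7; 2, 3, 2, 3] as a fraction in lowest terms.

409/55

Fold from the inside: start with 3/1.
  2 + 1/3 = 7/3
  3 + 3/7 = 24/7
  2 + 7/24 = 55/24
  7 + 24/55 = 409/55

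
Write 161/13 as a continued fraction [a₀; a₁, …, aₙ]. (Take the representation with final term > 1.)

161 = 12×13 + 5
13 = 2×5 + 3
5 = 1×3 + 2
3 = 1×2 + 1
2 = 2×1 + 0  (stop)
So 161/13 = [12; 2, 1, 1, 2].

[12; 2, 1, 1, 2]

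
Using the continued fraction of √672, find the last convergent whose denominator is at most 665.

17161/662

√672 = [25; 1, 11, 1, 50, …] (period length 4).
Convergents:
  p_0/q_0 = 25/1
  p_1/q_1 = 26/1
  p_2/q_2 = 311/12
  p_3/q_3 = 337/13
  p_4/q_4 = 17161/662
  p_5/q_5 = 17498/675
q_4 = 662 ≤ 665 < 675 = q_5, so the answer is 17161/662.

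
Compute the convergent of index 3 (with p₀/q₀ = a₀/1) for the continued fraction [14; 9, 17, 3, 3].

Using pₖ = aₖpₖ₋₁ + pₖ₋₂, qₖ = aₖqₖ₋₁ + qₖ₋₂ (with p₋₁=1, p₋₂=0, q₋₁=0, q₋₂=1):
  k=0: a=14, p=14, q=1
  k=1: a=9, p=127, q=9
  k=2: a=17, p=2173, q=154
  k=3: a=3, p=6646, q=471

6646/471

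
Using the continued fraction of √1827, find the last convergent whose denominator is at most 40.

1667/39

√1827 = [42; 1, 2, 1, 8, 1, 2, 1, 84, …] (period length 8).
Convergents:
  p_0/q_0 = 42/1
  p_1/q_1 = 43/1
  p_2/q_2 = 128/3
  p_3/q_3 = 171/4
  p_4/q_4 = 1496/35
  p_5/q_5 = 1667/39
  p_6/q_6 = 4830/113
q_5 = 39 ≤ 40 < 113 = q_6, so the answer is 1667/39.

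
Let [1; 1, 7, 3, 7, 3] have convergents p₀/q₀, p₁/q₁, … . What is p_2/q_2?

Using pₖ = aₖpₖ₋₁ + pₖ₋₂, qₖ = aₖqₖ₋₁ + qₖ₋₂ (with p₋₁=1, p₋₂=0, q₋₁=0, q₋₂=1):
  k=0: a=1, p=1, q=1
  k=1: a=1, p=2, q=1
  k=2: a=7, p=15, q=8

15/8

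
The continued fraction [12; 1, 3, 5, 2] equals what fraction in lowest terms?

Using pₖ = aₖpₖ₋₁ + pₖ₋₂ and qₖ = aₖqₖ₋₁ + qₖ₋₂:
  k=0: a=12, p=12, q=1
  k=1: a=1, p=13, q=1
  k=2: a=3, p=51, q=4
  k=3: a=5, p=268, q=21
  k=4: a=2, p=587, q=46

587/46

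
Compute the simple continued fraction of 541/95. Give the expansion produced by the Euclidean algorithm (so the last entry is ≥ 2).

541 = 5·95 + 66
95 = 1·66 + 29
66 = 2·29 + 8
29 = 3·8 + 5
8 = 1·5 + 3
5 = 1·3 + 2
3 = 1·2 + 1
2 = 2·1 + 0  (stop)
So 541/95 = [5; 1, 2, 3, 1, 1, 1, 2].

[5; 1, 2, 3, 1, 1, 1, 2]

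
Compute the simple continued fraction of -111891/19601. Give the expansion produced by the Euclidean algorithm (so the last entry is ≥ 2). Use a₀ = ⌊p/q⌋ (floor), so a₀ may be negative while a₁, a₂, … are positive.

[-6; 3, 2, 3, 17, 11, 1, 3]

-111891 = -6*19601 + 5715
19601 = 3*5715 + 2456
5715 = 2*2456 + 803
2456 = 3*803 + 47
803 = 17*47 + 4
47 = 11*4 + 3
4 = 1*3 + 1
3 = 3*1 + 0  (stop)
So -111891/19601 = [-6; 3, 2, 3, 17, 11, 1, 3].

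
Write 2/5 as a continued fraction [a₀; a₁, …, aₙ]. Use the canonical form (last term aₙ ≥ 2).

2 = 0*5 + 2
5 = 2*2 + 1
2 = 2*1 + 0  (stop)
So 2/5 = [0; 2, 2].

[0; 2, 2]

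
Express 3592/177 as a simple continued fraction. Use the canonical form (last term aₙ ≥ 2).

[20; 3, 2, 2, 10]

3592 = 20·177 + 52
177 = 3·52 + 21
52 = 2·21 + 10
21 = 2·10 + 1
10 = 10·1 + 0  (stop)
So 3592/177 = [20; 3, 2, 2, 10].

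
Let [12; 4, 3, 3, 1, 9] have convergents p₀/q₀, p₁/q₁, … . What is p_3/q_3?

526/43

Using pₖ = aₖpₖ₋₁ + pₖ₋₂, qₖ = aₖqₖ₋₁ + qₖ₋₂ (with p₋₁=1, p₋₂=0, q₋₁=0, q₋₂=1):
  k=0: a=12, p=12, q=1
  k=1: a=4, p=49, q=4
  k=2: a=3, p=159, q=13
  k=3: a=3, p=526, q=43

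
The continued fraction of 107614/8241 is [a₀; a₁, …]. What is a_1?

107614 = 13·8241 + 481   →  a_0 = 13
8241 = 17·481 + 64   →  a_1 = 17

17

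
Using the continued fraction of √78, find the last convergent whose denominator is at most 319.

945/107

√78 = [8; 1, 4, 1, 16, …] (period length 4).
Convergents:
  p_0/q_0 = 8/1
  p_1/q_1 = 9/1
  p_2/q_2 = 44/5
  p_3/q_3 = 53/6
  p_4/q_4 = 892/101
  p_5/q_5 = 945/107
  p_6/q_6 = 4672/529
q_5 = 107 ≤ 319 < 529 = q_6, so the answer is 945/107.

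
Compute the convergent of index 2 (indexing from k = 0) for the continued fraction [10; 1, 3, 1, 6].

Using pₖ = aₖpₖ₋₁ + pₖ₋₂, qₖ = aₖqₖ₋₁ + qₖ₋₂ (with p₋₁=1, p₋₂=0, q₋₁=0, q₋₂=1):
  k=0: a=10, p=10, q=1
  k=1: a=1, p=11, q=1
  k=2: a=3, p=43, q=4

43/4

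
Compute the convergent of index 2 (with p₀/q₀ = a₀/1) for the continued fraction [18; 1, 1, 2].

Using pₖ = aₖpₖ₋₁ + pₖ₋₂, qₖ = aₖqₖ₋₁ + qₖ₋₂ (with p₋₁=1, p₋₂=0, q₋₁=0, q₋₂=1):
  k=0: a=18, p=18, q=1
  k=1: a=1, p=19, q=1
  k=2: a=1, p=37, q=2

37/2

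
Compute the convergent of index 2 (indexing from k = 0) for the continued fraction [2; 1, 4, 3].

14/5

Using pₖ = aₖpₖ₋₁ + pₖ₋₂, qₖ = aₖqₖ₋₁ + qₖ₋₂ (with p₋₁=1, p₋₂=0, q₋₁=0, q₋₂=1):
  k=0: a=2, p=2, q=1
  k=1: a=1, p=3, q=1
  k=2: a=4, p=14, q=5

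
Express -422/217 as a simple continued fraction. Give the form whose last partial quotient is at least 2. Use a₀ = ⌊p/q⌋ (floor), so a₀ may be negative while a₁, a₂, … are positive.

[-2; 18, 12]

-422 = -2×217 + 12
217 = 18×12 + 1
12 = 12×1 + 0  (stop)
So -422/217 = [-2; 18, 12].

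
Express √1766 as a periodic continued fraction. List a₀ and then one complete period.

a₀ = ⌊√1766⌋ = 42.
With m₀=0, d₀=1 and mₖ₊₁ = dₖaₖ − mₖ, dₖ₊₁ = (n − mₖ₊₁²)/dₖ, aₖ₊₁ = ⌊(a₀+mₖ₊₁)/dₖ₊₁⌋:
  k=1: m=42, d=2, a=42
  k=2: m=42, d=1, a=84
d=1 and a=2a₀=84 at k=2, so the next step gives (m, d) = (42, 2) again — its k=1 value — and the period has length 2.

[42; 42, 84]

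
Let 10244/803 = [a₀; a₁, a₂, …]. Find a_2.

10244 = 12·803 + 608   →  a_0 = 12
803 = 1·608 + 195   →  a_1 = 1
608 = 3·195 + 23   →  a_2 = 3

3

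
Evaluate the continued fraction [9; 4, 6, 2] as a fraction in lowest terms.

499/54

Fold from the inside: start with 2/1.
  6 + 1/2 = 13/2
  4 + 2/13 = 54/13
  9 + 13/54 = 499/54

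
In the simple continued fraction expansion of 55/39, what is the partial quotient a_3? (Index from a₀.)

55 = 1·39 + 16   →  a_0 = 1
39 = 2·16 + 7   →  a_1 = 2
16 = 2·7 + 2   →  a_2 = 2
7 = 3·2 + 1   →  a_3 = 3

3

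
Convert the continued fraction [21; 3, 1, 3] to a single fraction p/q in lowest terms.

Using pₖ = aₖpₖ₋₁ + pₖ₋₂ and qₖ = aₖqₖ₋₁ + qₖ₋₂:
  k=0: a=21, p=21, q=1
  k=1: a=3, p=64, q=3
  k=2: a=1, p=85, q=4
  k=3: a=3, p=319, q=15

319/15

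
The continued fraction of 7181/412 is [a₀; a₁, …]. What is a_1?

7181 = 17·412 + 177   →  a_0 = 17
412 = 2·177 + 58   →  a_1 = 2

2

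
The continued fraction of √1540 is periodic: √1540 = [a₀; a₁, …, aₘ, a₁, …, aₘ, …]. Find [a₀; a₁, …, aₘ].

a₀ = ⌊√1540⌋ = 39.
With m₀=0, d₀=1 and mₖ₊₁ = dₖaₖ − mₖ, dₖ₊₁ = (n − mₖ₊₁²)/dₖ, aₖ₊₁ = ⌊(a₀+mₖ₊₁)/dₖ₊₁⌋:
  k=1: m=39, d=19, a=4
  k=2: m=37, d=9, a=8
  k=3: m=35, d=35, a=2
  k=4: m=35, d=9, a=8
  k=5: m=37, d=19, a=4
  k=6: m=39, d=1, a=78
d=1 and a=2a₀=78 at k=6, so the next step gives (m, d) = (39, 19) again — its k=1 value — and the period has length 6.

[39; 4, 8, 2, 8, 4, 78]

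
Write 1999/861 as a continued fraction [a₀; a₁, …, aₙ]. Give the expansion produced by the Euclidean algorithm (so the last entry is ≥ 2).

[2; 3, 9, 4, 3, 2]

1999 = 2·861 + 277
861 = 3·277 + 30
277 = 9·30 + 7
30 = 4·7 + 2
7 = 3·2 + 1
2 = 2·1 + 0  (stop)
So 1999/861 = [2; 3, 9, 4, 3, 2].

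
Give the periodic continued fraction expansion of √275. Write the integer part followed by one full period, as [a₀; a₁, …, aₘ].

[16; 1, 1, 2, 1, 1, 32]

a₀ = ⌊√275⌋ = 16.
With m₀=0, d₀=1 and mₖ₊₁ = dₖaₖ − mₖ, dₖ₊₁ = (n − mₖ₊₁²)/dₖ, aₖ₊₁ = ⌊(a₀+mₖ₊₁)/dₖ₊₁⌋:
  k=1: m=16, d=19, a=1
  k=2: m=3, d=14, a=1
  k=3: m=11, d=11, a=2
  k=4: m=11, d=14, a=1
  k=5: m=3, d=19, a=1
  k=6: m=16, d=1, a=32
d=1 and a=2a₀=32 at k=6, so the next step gives (m, d) = (16, 19) again — its k=1 value — and the period has length 6.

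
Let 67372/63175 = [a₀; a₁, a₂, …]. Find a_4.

67372 = 1·63175 + 4197   →  a_0 = 1
63175 = 15·4197 + 220   →  a_1 = 15
4197 = 19·220 + 17   →  a_2 = 19
220 = 12·17 + 16   →  a_3 = 12
17 = 1·16 + 1   →  a_4 = 1

1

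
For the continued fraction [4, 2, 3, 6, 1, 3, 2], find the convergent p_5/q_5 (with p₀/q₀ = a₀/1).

Using pₖ = aₖpₖ₋₁ + pₖ₋₂, qₖ = aₖqₖ₋₁ + qₖ₋₂ (with p₋₁=1, p₋₂=0, q₋₁=0, q₋₂=1):
  k=0: a=4, p=4, q=1
  k=1: a=2, p=9, q=2
  k=2: a=3, p=31, q=7
  k=3: a=6, p=195, q=44
  k=4: a=1, p=226, q=51
  k=5: a=3, p=873, q=197

873/197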